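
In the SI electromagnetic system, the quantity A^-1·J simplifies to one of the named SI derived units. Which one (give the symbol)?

J = N·m (work = force × distance),
    = kg·m²·s⁻².
Combining: A⁻¹·J = A⁻¹ · (kg·m²·s⁻²) = kg·m²·s⁻²·A⁻¹.
kg·m²·s⁻²·A⁻¹ is the base-SI form of the weber.

Wb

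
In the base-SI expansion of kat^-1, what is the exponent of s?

kat = s⁻¹·mol.
So kat⁻¹ = s·mol⁻¹.
The exponent of s is 1.

1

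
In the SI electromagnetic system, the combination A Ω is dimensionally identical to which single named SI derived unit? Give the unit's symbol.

Ω = V/A (resistance = voltage per current),
    = kg·m²·s⁻³·A⁻².
Combining: A·Ω = A · (kg·m²·s⁻³·A⁻²) = kg·m²·s⁻³·A⁻¹.
kg·m²·s⁻³·A⁻¹ is the base-SI form of the volt.

V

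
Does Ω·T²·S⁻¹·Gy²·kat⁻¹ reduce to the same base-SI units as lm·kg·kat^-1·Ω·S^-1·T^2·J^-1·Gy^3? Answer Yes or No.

Left side:
  Ω = V/A (resistance = voltage per current),
      = kg·m²·s⁻³·A⁻².
  T = Wb/m² (flux density = flux per area),
      = kg·s⁻²·A⁻¹.
  So T² = kg²·s⁻⁴·A⁻².
  S = 1/Ω (conductance is reciprocal resistance),
      = kg⁻¹·m⁻²·s³·A².
  So S⁻¹ = kg·m²·s⁻³·A⁻².
  Gy = J/kg (absorbed dose = energy per mass),
      = m²·s⁻².
  So Gy² = m⁴·s⁻⁴.
  kat = mol/s = s⁻¹·mol (catalytic activity).
  So kat⁻¹ = s·mol⁻¹.
  Combining: Ω·T²·S⁻¹·Gy²·kat⁻¹ = (kg·m²·s⁻³·A⁻²) · (kg²·s⁻⁴·A⁻²) · (kg·m²·s⁻³·A⁻²) · (m⁴·s⁻⁴) · (s·mol⁻¹) = kg⁴·m⁸·s⁻¹³·A⁻⁶·mol⁻¹.
Right side:
  lm = cd.
  kat = s⁻¹·mol.
  So kat⁻¹ = s·mol⁻¹.
  Ω = kg·m²·s⁻³·A⁻².
  S = kg⁻¹·m⁻²·s³·A².
  So S⁻¹ = kg·m²·s⁻³·A⁻².
  T = kg·s⁻²·A⁻¹.
  So T² = kg²·s⁻⁴·A⁻².
  J = kg·m²·s⁻².
  So J⁻¹ = kg⁻¹·m⁻²·s².
  Gy = m²·s⁻².
  So Gy³ = m⁶·s⁻⁶.
  Combining: lm·kg·kat⁻¹·Ω·S⁻¹·T²·J⁻¹·Gy³ = cd · kg · (s·mol⁻¹) · (kg·m²·s⁻³·A⁻²) · (kg·m²·s⁻³·A⁻²) · (kg²·s⁻⁴·A⁻²) · (kg⁻¹·m⁻²·s²) · (m⁶·s⁻⁶) = kg⁴·m⁸·s⁻¹³·A⁻⁶·mol⁻¹·cd.
Left is kg⁴·m⁸·s⁻¹³·A⁻⁶·mol⁻¹; right is kg⁴·m⁸·s⁻¹³·A⁻⁶·mol⁻¹·cd — different.

No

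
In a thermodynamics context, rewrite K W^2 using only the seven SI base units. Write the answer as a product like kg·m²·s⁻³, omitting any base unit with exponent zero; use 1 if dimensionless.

kg²·m⁴·s⁻⁶·K

W = J/s (power = energy per time),
    = kg·m²·s⁻³.
So W² = kg²·m⁴·s⁻⁶.
Combining: K·W² = K · (kg²·m⁴·s⁻⁶) = kg²·m⁴·s⁻⁶·K.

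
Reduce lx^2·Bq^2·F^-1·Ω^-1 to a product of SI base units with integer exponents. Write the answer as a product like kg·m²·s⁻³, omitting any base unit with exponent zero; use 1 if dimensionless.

lx = lm/m² (illuminance = luminous flux per area),
    = m⁻²·cd.
So lx² = m⁻⁴·cd².
Bq = 1/s = s⁻¹ (activity is decays per second).
So Bq² = s⁻².
F = C/V (capacitance = charge per voltage),
    = A·s/(kg·m²·s⁻³·A⁻¹) (substituting C and V),
    = kg⁻¹·m⁻²·s⁴·A².
So F⁻¹ = kg·m²·s⁻⁴·A⁻².
Ω = V/A (resistance = voltage per current),
    = kg·m²·s⁻³·A⁻².
So Ω⁻¹ = kg⁻¹·m⁻²·s³·A².
Combining: lx²·Bq²·F⁻¹·Ω⁻¹ = (m⁻⁴·cd²) · s⁻² · (kg·m²·s⁻⁴·A⁻²) · (kg⁻¹·m⁻²·s³·A²) = m⁻⁴·s⁻³·cd².

m⁻⁴·s⁻³·cd²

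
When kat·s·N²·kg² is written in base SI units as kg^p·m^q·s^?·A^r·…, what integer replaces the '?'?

kat = mol/s = s⁻¹·mol (catalytic activity).
N = kg·m/s² = kg·m·s⁻² (force = mass × acceleration).
So N² = kg²·m²·s⁻⁴.
Combining: kat·s·N²·kg² = (s⁻¹·mol) · s · (kg²·m²·s⁻⁴) · kg² = kg⁴·m²·s⁻⁴·mol.
The exponent of s is -4.

-4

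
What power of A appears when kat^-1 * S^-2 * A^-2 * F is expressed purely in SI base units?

kat = s⁻¹·mol.
So kat⁻¹ = s·mol⁻¹.
S = kg⁻¹·m⁻²·s³·A².
So S⁻² = kg²·m⁴·s⁻⁶·A⁻⁴.
F = kg⁻¹·m⁻²·s⁴·A².
Combining: kat⁻¹·S⁻²·A⁻²·F = (s·mol⁻¹) · (kg²·m⁴·s⁻⁶·A⁻⁴) · A⁻² · (kg⁻¹·m⁻²·s⁴·A²) = kg·m²·s⁻¹·A⁻⁴·mol⁻¹.
The exponent of A is -4.

-4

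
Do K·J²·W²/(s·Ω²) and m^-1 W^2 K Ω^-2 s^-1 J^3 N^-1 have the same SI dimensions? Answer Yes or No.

Left side:
  J = N·m (work = force × distance),
      = kg·m²·s⁻².
  So J² = kg²·m⁴·s⁻⁴.
  Ω = V/A (resistance = voltage per current),
      = kg·m²·s⁻³·A⁻².
  So Ω⁻² = kg⁻²·m⁻⁴·s⁶·A⁴.
  W = J/s (power = energy per time),
      = kg·m²·s⁻³.
  So W² = kg²·m⁴·s⁻⁶.
  Combining: K·J²·s⁻¹·Ω⁻²·W² = K · (kg²·m⁴·s⁻⁴) · s⁻¹ · (kg⁻²·m⁻⁴·s⁶·A⁴) · (kg²·m⁴·s⁻⁶) = kg²·m⁴·s⁻⁵·A⁴·K.
Right side:
  W = J/s (power = energy per time),
      = kg·m²·s⁻³.
  So W² = kg²·m⁴·s⁻⁶.
  Ω = V/A (resistance = voltage per current),
      = kg·m²·s⁻³·A⁻².
  So Ω⁻² = kg⁻²·m⁻⁴·s⁶·A⁴.
  J = N·m (work = force × distance),
      = kg·m²·s⁻².
  So J³ = kg³·m⁶·s⁻⁶.
  N = kg·m/s² = kg·m·s⁻² (force = mass × acceleration).
  So N⁻¹ = kg⁻¹·m⁻¹·s².
  Combining: m⁻¹·W²·K·Ω⁻²·s⁻¹·J³·N⁻¹ = m⁻¹ · (kg²·m⁴·s⁻⁶) · K · (kg⁻²·m⁻⁴·s⁶·A⁴) · s⁻¹ · (kg³·m⁶·s⁻⁶) · (kg⁻¹·m⁻¹·s²) = kg²·m⁴·s⁻⁵·A⁴·K.
Both reduce to kg²·m⁴·s⁻⁵·A⁴·K.

Yes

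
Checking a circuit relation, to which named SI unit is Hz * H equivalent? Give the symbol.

Ω

Hz = 1/s = s⁻¹ (frequency is cycles per second).
H = Wb/A (inductance = flux per current),
    = kg·m²·s⁻²·A⁻².
Combining: Hz·H = s⁻¹ · (kg·m²·s⁻²·A⁻²) = kg·m²·s⁻³·A⁻².
kg·m²·s⁻³·A⁻² is the base-SI form of the ohm.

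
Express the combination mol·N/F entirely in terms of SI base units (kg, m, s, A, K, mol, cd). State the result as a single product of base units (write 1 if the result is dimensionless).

F = C/V (capacitance = charge per voltage),
    = A·s/(kg·m²·s⁻³·A⁻¹) (substituting C and V),
    = kg⁻¹·m⁻²·s⁴·A².
So F⁻¹ = kg·m²·s⁻⁴·A⁻².
N = kg·m/s² = kg·m·s⁻² (force = mass × acceleration).
Combining: mol·F⁻¹·N = mol · (kg·m²·s⁻⁴·A⁻²) · (kg·m·s⁻²) = kg²·m³·s⁻⁶·A⁻²·mol.

kg²·m³·s⁻⁶·A⁻²·mol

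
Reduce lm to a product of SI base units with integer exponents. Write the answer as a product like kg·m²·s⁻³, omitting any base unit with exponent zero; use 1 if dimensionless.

lm = cd.

cd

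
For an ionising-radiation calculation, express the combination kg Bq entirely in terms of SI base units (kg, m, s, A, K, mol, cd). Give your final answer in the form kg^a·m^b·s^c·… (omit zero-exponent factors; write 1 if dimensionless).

kg·s⁻¹

Bq = s⁻¹.
Combining: kg·Bq = kg · s⁻¹ = kg·s⁻¹.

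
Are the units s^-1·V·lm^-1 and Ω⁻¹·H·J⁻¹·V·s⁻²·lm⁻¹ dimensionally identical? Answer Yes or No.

No

Left side:
  V = W/A (potential = power per current),
      = kg·m²·s⁻³·A⁻¹.
  lm = cd·sr = cd (luminous flux; sr is dimensionless).
  So lm⁻¹ = cd⁻¹.
  Combining: s⁻¹·V·lm⁻¹ = s⁻¹ · (kg·m²·s⁻³·A⁻¹) · cd⁻¹ = kg·m²·s⁻⁴·A⁻¹·cd⁻¹.
Right side:
  Ω = kg·m²·s⁻³·A⁻².
  So Ω⁻¹ = kg⁻¹·m⁻²·s³·A².
  H = kg·m²·s⁻²·A⁻².
  J = kg·m²·s⁻².
  So J⁻¹ = kg⁻¹·m⁻²·s².
  V = kg·m²·s⁻³·A⁻¹.
  lm = cd.
  So lm⁻¹ = cd⁻¹.
  Combining: Ω⁻¹·H·J⁻¹·V·s⁻²·lm⁻¹ = (kg⁻¹·m⁻²·s³·A²) · (kg·m²·s⁻²·A⁻²) · (kg⁻¹·m⁻²·s²) · (kg·m²·s⁻³·A⁻¹) · s⁻² · cd⁻¹ = s⁻²·A⁻¹·cd⁻¹.
Left is kg·m²·s⁻⁴·A⁻¹·cd⁻¹; right is s⁻²·A⁻¹·cd⁻¹ — different.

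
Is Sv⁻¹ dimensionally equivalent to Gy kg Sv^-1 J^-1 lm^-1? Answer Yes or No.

No

Left side:
  Sv = J/kg (equivalent dose = energy per mass),
      = m²·s⁻².
  So Sv⁻¹ = m⁻²·s².
Right side:
  Gy = J/kg (absorbed dose = energy per mass),
      = m²·s⁻².
  Sv = J/kg (equivalent dose = energy per mass),
      = m²·s⁻².
  So Sv⁻¹ = m⁻²·s².
  J = N·m (work = force × distance),
      = kg·m²·s⁻².
  So J⁻¹ = kg⁻¹·m⁻²·s².
  lm = cd·sr = cd (luminous flux; sr is dimensionless).
  So lm⁻¹ = cd⁻¹.
  Combining: Gy·kg·Sv⁻¹·J⁻¹·lm⁻¹ = (m²·s⁻²) · kg · (m⁻²·s²) · (kg⁻¹·m⁻²·s²) · cd⁻¹ = m⁻²·s²·cd⁻¹.
Left is m⁻²·s²; right is m⁻²·s²·cd⁻¹ — different.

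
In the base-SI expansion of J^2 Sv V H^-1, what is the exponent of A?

J = N·m (work = force × distance),
    = kg·m²·s⁻².
So J² = kg²·m⁴·s⁻⁴.
Sv = J/kg (equivalent dose = energy per mass),
    = m²·s⁻².
V = W/A (potential = power per current),
    = kg·m²·s⁻³·A⁻¹.
H = Wb/A (inductance = flux per current),
    = kg·m²·s⁻²·A⁻².
So H⁻¹ = kg⁻¹·m⁻²·s²·A².
Combining: J²·Sv·V·H⁻¹ = (kg²·m⁴·s⁻⁴) · (m²·s⁻²) · (kg·m²·s⁻³·A⁻¹) · (kg⁻¹·m⁻²·s²·A²) = kg²·m⁶·s⁻⁷·A.
The exponent of A is 1.

1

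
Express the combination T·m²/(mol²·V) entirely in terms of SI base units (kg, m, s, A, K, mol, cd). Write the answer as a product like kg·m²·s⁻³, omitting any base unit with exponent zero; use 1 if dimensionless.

s·mol⁻²

T = kg·s⁻²·A⁻¹.
V = kg·m²·s⁻³·A⁻¹.
So V⁻¹ = kg⁻¹·m⁻²·s³·A.
Combining: T·mol⁻²·m²·V⁻¹ = (kg·s⁻²·A⁻¹) · mol⁻² · m² · (kg⁻¹·m⁻²·s³·A) = s·mol⁻².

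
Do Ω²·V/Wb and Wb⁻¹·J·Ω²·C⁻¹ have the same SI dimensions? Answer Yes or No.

Left side:
  Wb = kg·m²·s⁻²·A⁻¹.
  So Wb⁻¹ = kg⁻¹·m⁻²·s²·A.
  Ω = kg·m²·s⁻³·A⁻².
  So Ω² = kg²·m⁴·s⁻⁶·A⁻⁴.
  V = kg·m²·s⁻³·A⁻¹.
  Combining: Wb⁻¹·Ω²·V = (kg⁻¹·m⁻²·s²·A) · (kg²·m⁴·s⁻⁶·A⁻⁴) · (kg·m²·s⁻³·A⁻¹) = kg²·m⁴·s⁻⁷·A⁻⁴.
Right side:
  Wb = kg·m²·s⁻²·A⁻¹.
  So Wb⁻¹ = kg⁻¹·m⁻²·s²·A.
  J = kg·m²·s⁻².
  Ω = kg·m²·s⁻³·A⁻².
  So Ω² = kg²·m⁴·s⁻⁶·A⁻⁴.
  C = s·A.
  So C⁻¹ = s⁻¹·A⁻¹.
  Combining: Wb⁻¹·J·Ω²·C⁻¹ = (kg⁻¹·m⁻²·s²·A) · (kg·m²·s⁻²) · (kg²·m⁴·s⁻⁶·A⁻⁴) · (s⁻¹·A⁻¹) = kg²·m⁴·s⁻⁷·A⁻⁴.
Both reduce to kg²·m⁴·s⁻⁷·A⁻⁴.

Yes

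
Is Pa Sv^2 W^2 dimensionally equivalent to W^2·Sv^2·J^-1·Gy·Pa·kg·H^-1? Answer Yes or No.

No

Left side:
  Pa = N/m² (pressure = force per area),
      = kg·m⁻¹·s⁻².
  Sv = J/kg (equivalent dose = energy per mass),
      = m²·s⁻².
  So Sv² = m⁴·s⁻⁴.
  W = J/s (power = energy per time),
      = kg·m²·s⁻³.
  So W² = kg²·m⁴·s⁻⁶.
  Combining: Pa·Sv²·W² = (kg·m⁻¹·s⁻²) · (m⁴·s⁻⁴) · (kg²·m⁴·s⁻⁶) = kg³·m⁷·s⁻¹².
Right side:
  W = J/s (power = energy per time),
      = kg·m²·s⁻³.
  So W² = kg²·m⁴·s⁻⁶.
  Sv = J/kg (equivalent dose = energy per mass),
      = m²·s⁻².
  So Sv² = m⁴·s⁻⁴.
  J = N·m (work = force × distance),
      = kg·m²·s⁻².
  So J⁻¹ = kg⁻¹·m⁻²·s².
  Gy = J/kg (absorbed dose = energy per mass),
      = m²·s⁻².
  Pa = N/m² (pressure = force per area),
      = kg·m⁻¹·s⁻².
  H = Wb/A (inductance = flux per current),
      = kg·m²·s⁻²·A⁻².
  So H⁻¹ = kg⁻¹·m⁻²·s²·A².
  Combining: W²·Sv²·J⁻¹·Gy·Pa·kg·H⁻¹ = (kg²·m⁴·s⁻⁶) · (m⁴·s⁻⁴) · (kg⁻¹·m⁻²·s²) · (m²·s⁻²) · (kg·m⁻¹·s⁻²) · kg · (kg⁻¹·m⁻²·s²·A²) = kg²·m⁵·s⁻¹⁰·A².
Left is kg³·m⁷·s⁻¹²; right is kg²·m⁵·s⁻¹⁰·A² — different.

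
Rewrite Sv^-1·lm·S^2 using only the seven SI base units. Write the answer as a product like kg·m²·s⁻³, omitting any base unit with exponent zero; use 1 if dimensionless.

kg⁻²·m⁻⁶·s⁸·A⁴·cd

Sv = m²·s⁻².
So Sv⁻¹ = m⁻²·s².
lm = cd.
S = kg⁻¹·m⁻²·s³·A².
So S² = kg⁻²·m⁻⁴·s⁶·A⁴.
Combining: Sv⁻¹·lm·S² = (m⁻²·s²) · cd · (kg⁻²·m⁻⁴·s⁶·A⁴) = kg⁻²·m⁻⁶·s⁸·A⁴·cd.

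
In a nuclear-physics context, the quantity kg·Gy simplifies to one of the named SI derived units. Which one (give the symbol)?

Gy = J/kg (absorbed dose = energy per mass),
    = m²·s⁻².
Combining: kg·Gy = kg · (m²·s⁻²) = kg·m²·s⁻².
kg·m²·s⁻² is the base-SI form of the joule.

J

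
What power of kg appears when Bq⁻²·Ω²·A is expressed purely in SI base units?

2

Bq = s⁻¹.
So Bq⁻² = s².
Ω = kg·m²·s⁻³·A⁻².
So Ω² = kg²·m⁴·s⁻⁶·A⁻⁴.
Combining: Bq⁻²·Ω²·A = s² · (kg²·m⁴·s⁻⁶·A⁻⁴) · A = kg²·m⁴·s⁻⁴·A⁻³.
The exponent of kg is 2.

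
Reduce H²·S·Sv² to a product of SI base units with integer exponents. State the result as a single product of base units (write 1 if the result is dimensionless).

kg·m⁶·s⁻⁵·A⁻²

H = kg·m²·s⁻²·A⁻².
So H² = kg²·m⁴·s⁻⁴·A⁻⁴.
S = kg⁻¹·m⁻²·s³·A².
Sv = m²·s⁻².
So Sv² = m⁴·s⁻⁴.
Combining: H²·S·Sv² = (kg²·m⁴·s⁻⁴·A⁻⁴) · (kg⁻¹·m⁻²·s³·A²) · (m⁴·s⁻⁴) = kg·m⁶·s⁻⁵·A⁻².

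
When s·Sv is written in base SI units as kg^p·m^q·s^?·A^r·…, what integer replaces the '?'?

-1

Sv = J/kg (equivalent dose = energy per mass),
    = m²·s⁻².
Combining: s·Sv = s · (m²·s⁻²) = m²·s⁻¹.
The exponent of s is -1.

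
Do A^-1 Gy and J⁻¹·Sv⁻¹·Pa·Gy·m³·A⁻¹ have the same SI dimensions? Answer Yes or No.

No

Left side:
  Gy = J/kg (absorbed dose = energy per mass),
      = m²·s⁻².
  Combining: A⁻¹·Gy = A⁻¹ · (m²·s⁻²) = m²·s⁻²·A⁻¹.
Right side:
  J = kg·m²·s⁻².
  So J⁻¹ = kg⁻¹·m⁻²·s².
  Sv = m²·s⁻².
  So Sv⁻¹ = m⁻²·s².
  Pa = kg·m⁻¹·s⁻².
  Gy = m²·s⁻².
  Combining: J⁻¹·Sv⁻¹·Pa·Gy·m³·A⁻¹ = (kg⁻¹·m⁻²·s²) · (m⁻²·s²) · (kg·m⁻¹·s⁻²) · (m²·s⁻²) · m³ · A⁻¹ = A⁻¹.
Left is m²·s⁻²·A⁻¹; right is A⁻¹ — different.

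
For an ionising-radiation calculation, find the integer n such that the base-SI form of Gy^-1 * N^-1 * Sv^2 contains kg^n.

Gy = J/kg (absorbed dose = energy per mass),
    = m²·s⁻².
So Gy⁻¹ = m⁻²·s².
N = kg·m/s² = kg·m·s⁻² (force = mass × acceleration).
So N⁻¹ = kg⁻¹·m⁻¹·s².
Sv = J/kg (equivalent dose = energy per mass),
    = m²·s⁻².
So Sv² = m⁴·s⁻⁴.
Combining: Gy⁻¹·N⁻¹·Sv² = (m⁻²·s²) · (kg⁻¹·m⁻¹·s²) · (m⁴·s⁻⁴) = kg⁻¹·m.
The exponent of kg is -1.

-1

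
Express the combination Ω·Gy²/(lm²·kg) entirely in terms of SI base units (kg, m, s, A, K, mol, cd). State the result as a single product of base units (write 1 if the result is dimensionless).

m⁶·s⁻⁷·A⁻²·cd⁻²

lm = cd.
So lm⁻² = cd⁻².
Ω = kg·m²·s⁻³·A⁻².
Gy = m²·s⁻².
So Gy² = m⁴·s⁻⁴.
Combining: lm⁻²·Ω·Gy²·kg⁻¹ = cd⁻² · (kg·m²·s⁻³·A⁻²) · (m⁴·s⁻⁴) · kg⁻¹ = m⁶·s⁻⁷·A⁻²·cd⁻².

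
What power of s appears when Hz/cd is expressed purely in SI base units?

Hz = 1/s = s⁻¹ (frequency is cycles per second).
Combining: cd⁻¹·Hz = cd⁻¹ · s⁻¹ = s⁻¹·cd⁻¹.
The exponent of s is -1.

-1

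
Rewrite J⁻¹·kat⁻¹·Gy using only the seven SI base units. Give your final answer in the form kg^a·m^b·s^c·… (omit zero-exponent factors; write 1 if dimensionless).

kg⁻¹·s·mol⁻¹

J = kg·m²·s⁻².
So J⁻¹ = kg⁻¹·m⁻²·s².
kat = s⁻¹·mol.
So kat⁻¹ = s·mol⁻¹.
Gy = m²·s⁻².
Combining: J⁻¹·kat⁻¹·Gy = (kg⁻¹·m⁻²·s²) · (s·mol⁻¹) · (m²·s⁻²) = kg⁻¹·s·mol⁻¹.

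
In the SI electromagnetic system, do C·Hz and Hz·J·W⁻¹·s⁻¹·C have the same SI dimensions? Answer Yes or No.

Yes

Left side:
  C = s·A.
  Hz = s⁻¹.
  Combining: C·Hz = (s·A) · s⁻¹ = A.
Right side:
  Hz = 1/s = s⁻¹ (frequency is cycles per second).
  J = N·m (work = force × distance),
      = kg·m²·s⁻².
  W = J/s (power = energy per time),
      = kg·m²·s⁻³.
  So W⁻¹ = kg⁻¹·m⁻²·s³.
  C = A·s = s·A (charge = current × time).
  Combining: Hz·J·W⁻¹·s⁻¹·C = s⁻¹ · (kg·m²·s⁻²) · (kg⁻¹·m⁻²·s³) · s⁻¹ · (s·A) = A.
Both reduce to A.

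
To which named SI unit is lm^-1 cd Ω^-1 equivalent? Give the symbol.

S

lm = cd.
So lm⁻¹ = cd⁻¹.
Ω = kg·m²·s⁻³·A⁻².
So Ω⁻¹ = kg⁻¹·m⁻²·s³·A².
Combining: lm⁻¹·cd·Ω⁻¹ = cd⁻¹ · cd · (kg⁻¹·m⁻²·s³·A²) = kg⁻¹·m⁻²·s³·A².
kg⁻¹·m⁻²·s³·A² is the base-SI form of the siemens.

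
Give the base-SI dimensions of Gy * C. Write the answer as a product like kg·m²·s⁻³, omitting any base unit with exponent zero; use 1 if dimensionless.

m²·s⁻¹·A

Gy = J/kg (absorbed dose = energy per mass),
    = m²·s⁻².
C = A·s = s·A (charge = current × time).
Combining: Gy·C = (m²·s⁻²) · (s·A) = m²·s⁻¹·A.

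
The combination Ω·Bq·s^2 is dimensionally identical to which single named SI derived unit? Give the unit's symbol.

Ω = kg·m²·s⁻³·A⁻².
Bq = s⁻¹.
Combining: Ω·Bq·s² = (kg·m²·s⁻³·A⁻²) · s⁻¹ · s² = kg·m²·s⁻²·A⁻².
kg·m²·s⁻²·A⁻² is the base-SI form of the henry.

H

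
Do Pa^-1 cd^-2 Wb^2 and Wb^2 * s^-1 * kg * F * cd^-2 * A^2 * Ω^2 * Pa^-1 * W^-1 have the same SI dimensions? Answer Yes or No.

No

Left side:
  Pa = N/m² (pressure = force per area),
      = kg·m⁻¹·s⁻².
  So Pa⁻¹ = kg⁻¹·m·s².
  Wb = V·s (flux: a volt is a weber per second),
      = kg·m²·s⁻²·A⁻¹.
  So Wb² = kg²·m⁴·s⁻⁴·A⁻².
  Combining: Pa⁻¹·cd⁻²·Wb² = (kg⁻¹·m·s²) · cd⁻² · (kg²·m⁴·s⁻⁴·A⁻²) = kg·m⁵·s⁻²·A⁻²·cd⁻².
Right side:
  Wb = V·s (flux: a volt is a weber per second),
      = kg·m²·s⁻²·A⁻¹.
  So Wb² = kg²·m⁴·s⁻⁴·A⁻².
  F = C/V (capacitance = charge per voltage),
      = A·s/(kg·m²·s⁻³·A⁻¹) (substituting C and V),
      = kg⁻¹·m⁻²·s⁴·A².
  Ω = V/A (resistance = voltage per current),
      = kg·m²·s⁻³·A⁻².
  So Ω² = kg²·m⁴·s⁻⁶·A⁻⁴.
  Pa = N/m² (pressure = force per area),
      = kg·m⁻¹·s⁻².
  So Pa⁻¹ = kg⁻¹·m·s².
  W = J/s (power = energy per time),
      = kg·m²·s⁻³.
  So W⁻¹ = kg⁻¹·m⁻²·s³.
  Combining: Wb²·s⁻¹·kg·F·cd⁻²·A²·Ω²·Pa⁻¹·W⁻¹ = (kg²·m⁴·s⁻⁴·A⁻²) · s⁻¹ · kg · (kg⁻¹·m⁻²·s⁴·A²) · cd⁻² · A² · (kg²·m⁴·s⁻⁶·A⁻⁴) · (kg⁻¹·m·s²) · (kg⁻¹·m⁻²·s³) = kg²·m⁵·s⁻²·A⁻²·cd⁻².
Left is kg·m⁵·s⁻²·A⁻²·cd⁻²; right is kg²·m⁵·s⁻²·A⁻²·cd⁻² — different.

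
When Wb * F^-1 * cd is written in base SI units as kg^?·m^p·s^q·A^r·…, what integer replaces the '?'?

2

Wb = V·s (flux: a volt is a weber per second),
    = kg·m²·s⁻²·A⁻¹.
F = C/V (capacitance = charge per voltage),
    = A·s/(kg·m²·s⁻³·A⁻¹) (substituting C and V),
    = kg⁻¹·m⁻²·s⁴·A².
So F⁻¹ = kg·m²·s⁻⁴·A⁻².
Combining: Wb·F⁻¹·cd = (kg·m²·s⁻²·A⁻¹) · (kg·m²·s⁻⁴·A⁻²) · cd = kg²·m⁴·s⁻⁶·A⁻³·cd.
The exponent of kg is 2.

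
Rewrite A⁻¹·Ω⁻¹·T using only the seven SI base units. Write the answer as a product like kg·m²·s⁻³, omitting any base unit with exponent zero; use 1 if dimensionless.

Ω = V/A (resistance = voltage per current),
    = kg·m²·s⁻³·A⁻².
So Ω⁻¹ = kg⁻¹·m⁻²·s³·A².
T = Wb/m² (flux density = flux per area),
    = kg·s⁻²·A⁻¹.
Combining: A⁻¹·Ω⁻¹·T = A⁻¹ · (kg⁻¹·m⁻²·s³·A²) · (kg·s⁻²·A⁻¹) = m⁻²·s.

m⁻²·s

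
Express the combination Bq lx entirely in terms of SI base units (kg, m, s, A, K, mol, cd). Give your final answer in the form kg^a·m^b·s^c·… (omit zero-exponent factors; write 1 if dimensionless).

Bq = s⁻¹.
lx = m⁻²·cd.
Combining: Bq·lx = s⁻¹ · (m⁻²·cd) = m⁻²·s⁻¹·cd.

m⁻²·s⁻¹·cd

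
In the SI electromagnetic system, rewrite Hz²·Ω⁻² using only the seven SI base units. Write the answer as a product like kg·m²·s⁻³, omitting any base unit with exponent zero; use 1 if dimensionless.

Hz = 1/s = s⁻¹ (frequency is cycles per second).
So Hz² = s⁻².
Ω = V/A (resistance = voltage per current),
    = kg·m²·s⁻³·A⁻².
So Ω⁻² = kg⁻²·m⁻⁴·s⁶·A⁴.
Combining: Hz²·Ω⁻² = s⁻² · (kg⁻²·m⁻⁴·s⁶·A⁴) = kg⁻²·m⁻⁴·s⁴·A⁴.

kg⁻²·m⁻⁴·s⁴·A⁴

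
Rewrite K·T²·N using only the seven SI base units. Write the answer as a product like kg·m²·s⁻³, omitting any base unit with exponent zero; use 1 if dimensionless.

kg³·m·s⁻⁶·A⁻²·K

T = Wb/m² (flux density = flux per area),
    = kg·s⁻²·A⁻¹.
So T² = kg²·s⁻⁴·A⁻².
N = kg·m/s² = kg·m·s⁻² (force = mass × acceleration).
Combining: K·T²·N = K · (kg²·s⁻⁴·A⁻²) · (kg·m·s⁻²) = kg³·m·s⁻⁶·A⁻²·K.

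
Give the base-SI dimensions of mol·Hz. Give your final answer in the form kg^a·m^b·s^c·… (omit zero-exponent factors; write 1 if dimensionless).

Hz = 1/s = s⁻¹ (frequency is cycles per second).
Combining: mol·Hz = mol · s⁻¹ = s⁻¹·mol.

s⁻¹·mol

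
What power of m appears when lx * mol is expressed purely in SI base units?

-2

lx = m⁻²·cd.
Combining: lx·mol = (m⁻²·cd) · mol = m⁻²·mol·cd.
The exponent of m is -2.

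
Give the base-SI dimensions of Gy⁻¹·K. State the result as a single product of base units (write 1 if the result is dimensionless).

Gy = J/kg (absorbed dose = energy per mass),
    = m²·s⁻².
So Gy⁻¹ = m⁻²·s².
Combining: Gy⁻¹·K = (m⁻²·s²) · K = m⁻²·s²·K.

m⁻²·s²·K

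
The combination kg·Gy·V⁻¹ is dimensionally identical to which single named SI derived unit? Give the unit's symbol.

Gy = J/kg (absorbed dose = energy per mass),
    = m²·s⁻².
V = W/A (potential = power per current),
    = kg·m²·s⁻³·A⁻¹.
So V⁻¹ = kg⁻¹·m⁻²·s³·A.
Combining: kg·Gy·V⁻¹ = kg · (m²·s⁻²) · (kg⁻¹·m⁻²·s³·A) = s·A.
s·A is the base-SI form of the coulomb.

C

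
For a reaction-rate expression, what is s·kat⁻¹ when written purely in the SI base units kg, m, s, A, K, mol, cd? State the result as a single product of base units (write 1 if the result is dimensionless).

kat = s⁻¹·mol.
So kat⁻¹ = s·mol⁻¹.
Combining: s·kat⁻¹ = s · (s·mol⁻¹) = s²·mol⁻¹.

s²·mol⁻¹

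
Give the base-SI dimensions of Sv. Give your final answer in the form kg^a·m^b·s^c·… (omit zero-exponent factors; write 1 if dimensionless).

Sv = m²·s⁻².

m²·s⁻²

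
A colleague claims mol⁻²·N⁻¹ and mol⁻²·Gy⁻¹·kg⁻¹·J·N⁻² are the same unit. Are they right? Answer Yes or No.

No

Left side:
  N = kg·m·s⁻².
  So N⁻¹ = kg⁻¹·m⁻¹·s².
  Combining: mol⁻²·N⁻¹ = mol⁻² · (kg⁻¹·m⁻¹·s²) = kg⁻¹·m⁻¹·s²·mol⁻².
Right side:
  Gy = J/kg (absorbed dose = energy per mass),
      = m²·s⁻².
  So Gy⁻¹ = m⁻²·s².
  J = N·m (work = force × distance),
      = kg·m²·s⁻².
  N = kg·m/s² = kg·m·s⁻² (force = mass × acceleration).
  So N⁻² = kg⁻²·m⁻²·s⁴.
  Combining: mol⁻²·Gy⁻¹·kg⁻¹·J·N⁻² = mol⁻² · (m⁻²·s²) · kg⁻¹ · (kg·m²·s⁻²) · (kg⁻²·m⁻²·s⁴) = kg⁻²·m⁻²·s⁴·mol⁻².
Left is kg⁻¹·m⁻¹·s²·mol⁻²; right is kg⁻²·m⁻²·s⁴·mol⁻² — different.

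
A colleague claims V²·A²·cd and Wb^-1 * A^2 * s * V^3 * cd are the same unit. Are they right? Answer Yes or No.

Left side:
  V = kg·m²·s⁻³·A⁻¹.
  So V² = kg²·m⁴·s⁻⁶·A⁻².
  Combining: V²·A²·cd = (kg²·m⁴·s⁻⁶·A⁻²) · A² · cd = kg²·m⁴·s⁻⁶·cd.
Right side:
  Wb = kg·m²·s⁻²·A⁻¹.
  So Wb⁻¹ = kg⁻¹·m⁻²·s²·A.
  V = kg·m²·s⁻³·A⁻¹.
  So V³ = kg³·m⁶·s⁻⁹·A⁻³.
  Combining: Wb⁻¹·A²·s·V³·cd = (kg⁻¹·m⁻²·s²·A) · A² · s · (kg³·m⁶·s⁻⁹·A⁻³) · cd = kg²·m⁴·s⁻⁶·cd.
Both reduce to kg²·m⁴·s⁻⁶·cd.

Yes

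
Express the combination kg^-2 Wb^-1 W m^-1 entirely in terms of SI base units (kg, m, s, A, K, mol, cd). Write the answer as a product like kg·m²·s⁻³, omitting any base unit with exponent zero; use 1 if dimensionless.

Wb = V·s (flux: a volt is a weber per second),
    = kg·m²·s⁻²·A⁻¹.
So Wb⁻¹ = kg⁻¹·m⁻²·s²·A.
W = J/s (power = energy per time),
    = kg·m²·s⁻³.
Combining: kg⁻²·Wb⁻¹·W·m⁻¹ = kg⁻² · (kg⁻¹·m⁻²·s²·A) · (kg·m²·s⁻³) · m⁻¹ = kg⁻²·m⁻¹·s⁻¹·A.

kg⁻²·m⁻¹·s⁻¹·A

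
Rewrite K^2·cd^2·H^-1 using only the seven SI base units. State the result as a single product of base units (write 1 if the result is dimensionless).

H = kg·m²·s⁻²·A⁻².
So H⁻¹ = kg⁻¹·m⁻²·s²·A².
Combining: K²·cd²·H⁻¹ = K² · cd² · (kg⁻¹·m⁻²·s²·A²) = kg⁻¹·m⁻²·s²·A²·K²·cd².

kg⁻¹·m⁻²·s²·A²·K²·cd²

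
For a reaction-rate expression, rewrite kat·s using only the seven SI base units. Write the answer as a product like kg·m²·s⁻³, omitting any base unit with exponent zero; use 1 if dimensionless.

mol

kat = s⁻¹·mol.
Combining: kat·s = (s⁻¹·mol) · s = mol.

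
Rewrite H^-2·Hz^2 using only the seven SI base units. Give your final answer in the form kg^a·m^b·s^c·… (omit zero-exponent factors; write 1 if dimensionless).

H = Wb/A (inductance = flux per current),
    = kg·m²·s⁻²·A⁻².
So H⁻² = kg⁻²·m⁻⁴·s⁴·A⁴.
Hz = 1/s = s⁻¹ (frequency is cycles per second).
So Hz² = s⁻².
Combining: H⁻²·Hz² = (kg⁻²·m⁻⁴·s⁴·A⁴) · s⁻² = kg⁻²·m⁻⁴·s²·A⁴.

kg⁻²·m⁻⁴·s²·A⁴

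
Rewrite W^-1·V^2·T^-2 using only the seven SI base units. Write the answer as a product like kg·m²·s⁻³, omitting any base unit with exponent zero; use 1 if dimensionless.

W = kg·m²·s⁻³.
So W⁻¹ = kg⁻¹·m⁻²·s³.
V = kg·m²·s⁻³·A⁻¹.
So V² = kg²·m⁴·s⁻⁶·A⁻².
T = kg·s⁻²·A⁻¹.
So T⁻² = kg⁻²·s⁴·A².
Combining: W⁻¹·V²·T⁻² = (kg⁻¹·m⁻²·s³) · (kg²·m⁴·s⁻⁶·A⁻²) · (kg⁻²·s⁴·A²) = kg⁻¹·m²·s.

kg⁻¹·m²·s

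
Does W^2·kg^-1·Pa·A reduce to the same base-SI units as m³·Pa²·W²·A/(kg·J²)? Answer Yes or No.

Left side:
  W = J/s (power = energy per time),
      = kg·m²·s⁻³.
  So W² = kg²·m⁴·s⁻⁶.
  Pa = N/m² (pressure = force per area),
      = kg·m⁻¹·s⁻².
  Combining: W²·kg⁻¹·Pa·A = (kg²·m⁴·s⁻⁶) · kg⁻¹ · (kg·m⁻¹·s⁻²) · A = kg²·m³·s⁻⁸·A.
Right side:
  Pa = N/m² (pressure = force per area),
      = kg·m⁻¹·s⁻².
  So Pa² = kg²·m⁻²·s⁻⁴.
  W = J/s (power = energy per time),
      = kg·m²·s⁻³.
  So W² = kg²·m⁴·s⁻⁶.
  J = N·m (work = force × distance),
      = kg·m²·s⁻².
  So J⁻² = kg⁻²·m⁻⁴·s⁴.
  Combining: kg⁻¹·m³·Pa²·W²·J⁻²·A = kg⁻¹ · m³ · (kg²·m⁻²·s⁻⁴) · (kg²·m⁴·s⁻⁶) · (kg⁻²·m⁻⁴·s⁴) · A = kg·m·s⁻⁶·A.
Left is kg²·m³·s⁻⁸·A; right is kg·m·s⁻⁶·A — different.

No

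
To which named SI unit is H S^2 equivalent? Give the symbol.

F

H = Wb/A (inductance = flux per current),
    = kg·m²·s⁻²·A⁻².
S = 1/Ω (conductance is reciprocal resistance),
    = kg⁻¹·m⁻²·s³·A².
So S² = kg⁻²·m⁻⁴·s⁶·A⁴.
Combining: H·S² = (kg·m²·s⁻²·A⁻²) · (kg⁻²·m⁻⁴·s⁶·A⁴) = kg⁻¹·m⁻²·s⁴·A².
kg⁻¹·m⁻²·s⁴·A² is the base-SI form of the farad.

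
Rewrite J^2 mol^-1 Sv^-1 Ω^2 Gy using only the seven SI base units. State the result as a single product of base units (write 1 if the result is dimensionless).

kg⁴·m⁸·s⁻¹⁰·A⁻⁴·mol⁻¹

J = kg·m²·s⁻².
So J² = kg²·m⁴·s⁻⁴.
Sv = m²·s⁻².
So Sv⁻¹ = m⁻²·s².
Ω = kg·m²·s⁻³·A⁻².
So Ω² = kg²·m⁴·s⁻⁶·A⁻⁴.
Gy = m²·s⁻².
Combining: J²·mol⁻¹·Sv⁻¹·Ω²·Gy = (kg²·m⁴·s⁻⁴) · mol⁻¹ · (m⁻²·s²) · (kg²·m⁴·s⁻⁶·A⁻⁴) · (m²·s⁻²) = kg⁴·m⁸·s⁻¹⁰·A⁻⁴·mol⁻¹.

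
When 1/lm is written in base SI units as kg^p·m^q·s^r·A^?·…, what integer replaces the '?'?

lm = cd.
So lm⁻¹ = cd⁻¹.
The exponent of A is 0.

0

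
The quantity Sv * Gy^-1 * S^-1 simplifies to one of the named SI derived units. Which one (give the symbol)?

Ω

Sv = J/kg (equivalent dose = energy per mass),
    = m²·s⁻².
Gy = J/kg (absorbed dose = energy per mass),
    = m²·s⁻².
So Gy⁻¹ = m⁻²·s².
S = 1/Ω (conductance is reciprocal resistance),
    = kg⁻¹·m⁻²·s³·A².
So S⁻¹ = kg·m²·s⁻³·A⁻².
Combining: Sv·Gy⁻¹·S⁻¹ = (m²·s⁻²) · (m⁻²·s²) · (kg·m²·s⁻³·A⁻²) = kg·m²·s⁻³·A⁻².
kg·m²·s⁻³·A⁻² is the base-SI form of the ohm.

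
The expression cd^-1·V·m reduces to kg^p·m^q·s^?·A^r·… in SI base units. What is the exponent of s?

V = kg·m²·s⁻³·A⁻¹.
Combining: cd⁻¹·V·m = cd⁻¹ · (kg·m²·s⁻³·A⁻¹) · m = kg·m³·s⁻³·A⁻¹·cd⁻¹.
The exponent of s is -3.

-3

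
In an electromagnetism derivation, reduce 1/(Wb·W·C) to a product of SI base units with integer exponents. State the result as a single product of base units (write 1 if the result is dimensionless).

kg⁻²·m⁻⁴·s⁴

Wb = V·s (flux: a volt is a weber per second),
    = kg·m²·s⁻²·A⁻¹.
So Wb⁻¹ = kg⁻¹·m⁻²·s²·A.
W = J/s (power = energy per time),
    = kg·m²·s⁻³.
So W⁻¹ = kg⁻¹·m⁻²·s³.
C = A·s = s·A (charge = current × time).
So C⁻¹ = s⁻¹·A⁻¹.
Combining: Wb⁻¹·W⁻¹·C⁻¹ = (kg⁻¹·m⁻²·s²·A) · (kg⁻¹·m⁻²·s³) · (s⁻¹·A⁻¹) = kg⁻²·m⁻⁴·s⁴.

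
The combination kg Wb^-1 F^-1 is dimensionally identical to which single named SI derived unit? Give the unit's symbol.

Wb = V·s (flux: a volt is a weber per second),
    = kg·m²·s⁻²·A⁻¹.
So Wb⁻¹ = kg⁻¹·m⁻²·s²·A.
F = C/V (capacitance = charge per voltage),
    = A·s/(kg·m²·s⁻³·A⁻¹) (substituting C and V),
    = kg⁻¹·m⁻²·s⁴·A².
So F⁻¹ = kg·m²·s⁻⁴·A⁻².
Combining: kg·Wb⁻¹·F⁻¹ = kg · (kg⁻¹·m⁻²·s²·A) · (kg·m²·s⁻⁴·A⁻²) = kg·s⁻²·A⁻¹.
kg·s⁻²·A⁻¹ is the base-SI form of the tesla.

T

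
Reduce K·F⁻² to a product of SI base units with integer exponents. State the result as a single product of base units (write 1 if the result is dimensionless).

kg²·m⁴·s⁻⁸·A⁻⁴·K

F = kg⁻¹·m⁻²·s⁴·A².
So F⁻² = kg²·m⁴·s⁻⁸·A⁻⁴.
Combining: K·F⁻² = K · (kg²·m⁴·s⁻⁸·A⁻⁴) = kg²·m⁴·s⁻⁸·A⁻⁴·K.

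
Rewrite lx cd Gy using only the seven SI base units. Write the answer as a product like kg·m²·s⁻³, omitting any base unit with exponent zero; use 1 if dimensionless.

s⁻²·cd²

lx = m⁻²·cd.
Gy = m²·s⁻².
Combining: lx·cd·Gy = (m⁻²·cd) · cd · (m²·s⁻²) = s⁻²·cd².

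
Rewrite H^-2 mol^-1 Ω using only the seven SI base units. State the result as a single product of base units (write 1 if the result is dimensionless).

kg⁻¹·m⁻²·s·A²·mol⁻¹

H = kg·m²·s⁻²·A⁻².
So H⁻² = kg⁻²·m⁻⁴·s⁴·A⁴.
Ω = kg·m²·s⁻³·A⁻².
Combining: H⁻²·mol⁻¹·Ω = (kg⁻²·m⁻⁴·s⁴·A⁴) · mol⁻¹ · (kg·m²·s⁻³·A⁻²) = kg⁻¹·m⁻²·s·A²·mol⁻¹.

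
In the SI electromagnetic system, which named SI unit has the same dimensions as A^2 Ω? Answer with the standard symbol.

Ω = V/A (resistance = voltage per current),
    = kg·m²·s⁻³·A⁻².
Combining: A²·Ω = A² · (kg·m²·s⁻³·A⁻²) = kg·m²·s⁻³.
kg·m²·s⁻³ is the base-SI form of the watt.

W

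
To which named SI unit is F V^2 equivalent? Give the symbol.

J

F = C/V (capacitance = charge per voltage),
    = A·s/(kg·m²·s⁻³·A⁻¹) (substituting C and V),
    = kg⁻¹·m⁻²·s⁴·A².
V = W/A (potential = power per current),
    = kg·m²·s⁻³·A⁻¹.
So V² = kg²·m⁴·s⁻⁶·A⁻².
Combining: F·V² = (kg⁻¹·m⁻²·s⁴·A²) · (kg²·m⁴·s⁻⁶·A⁻²) = kg·m²·s⁻².
kg·m²·s⁻² is the base-SI form of the joule.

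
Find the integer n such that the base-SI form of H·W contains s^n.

H = Wb/A (inductance = flux per current),
    = kg·m²·s⁻²·A⁻².
W = J/s (power = energy per time),
    = kg·m²·s⁻³.
Combining: H·W = (kg·m²·s⁻²·A⁻²) · (kg·m²·s⁻³) = kg²·m⁴·s⁻⁵·A⁻².
The exponent of s is -5.

-5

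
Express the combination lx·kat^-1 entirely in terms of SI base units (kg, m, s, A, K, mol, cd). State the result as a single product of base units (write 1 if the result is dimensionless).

lx = lm/m² (illuminance = luminous flux per area),
    = m⁻²·cd.
kat = mol/s = s⁻¹·mol (catalytic activity).
So kat⁻¹ = s·mol⁻¹.
Combining: lx·kat⁻¹ = (m⁻²·cd) · (s·mol⁻¹) = m⁻²·s·mol⁻¹·cd.

m⁻²·s·mol⁻¹·cd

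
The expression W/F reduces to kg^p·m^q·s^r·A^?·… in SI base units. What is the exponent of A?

-2

F = kg⁻¹·m⁻²·s⁴·A².
So F⁻¹ = kg·m²·s⁻⁴·A⁻².
W = kg·m²·s⁻³.
Combining: F⁻¹·W = (kg·m²·s⁻⁴·A⁻²) · (kg·m²·s⁻³) = kg²·m⁴·s⁻⁷·A⁻².
The exponent of A is -2.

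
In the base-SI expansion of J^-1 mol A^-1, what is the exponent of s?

2

J = kg·m²·s⁻².
So J⁻¹ = kg⁻¹·m⁻²·s².
Combining: J⁻¹·mol·A⁻¹ = (kg⁻¹·m⁻²·s²) · mol · A⁻¹ = kg⁻¹·m⁻²·s²·A⁻¹·mol.
The exponent of s is 2.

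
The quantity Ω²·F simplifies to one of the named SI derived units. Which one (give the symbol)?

H

Ω = V/A (resistance = voltage per current),
    = kg·m²·s⁻³·A⁻².
So Ω² = kg²·m⁴·s⁻⁶·A⁻⁴.
F = C/V (capacitance = charge per voltage),
    = A·s/(kg·m²·s⁻³·A⁻¹) (substituting C and V),
    = kg⁻¹·m⁻²·s⁴·A².
Combining: Ω²·F = (kg²·m⁴·s⁻⁶·A⁻⁴) · (kg⁻¹·m⁻²·s⁴·A²) = kg·m²·s⁻²·A⁻².
kg·m²·s⁻²·A⁻² is the base-SI form of the henry.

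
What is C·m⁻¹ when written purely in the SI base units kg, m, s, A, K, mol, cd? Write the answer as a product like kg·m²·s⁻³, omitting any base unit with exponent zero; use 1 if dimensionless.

C = s·A.
Combining: C·m⁻¹ = (s·A) · m⁻¹ = m⁻¹·s·A.

m⁻¹·s·A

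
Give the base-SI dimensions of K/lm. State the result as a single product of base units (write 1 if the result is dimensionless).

K·cd⁻¹

lm = cd.
So lm⁻¹ = cd⁻¹.
Combining: lm⁻¹·K = cd⁻¹ · K = K·cd⁻¹.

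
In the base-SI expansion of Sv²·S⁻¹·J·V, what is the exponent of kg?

3

Sv = J/kg (equivalent dose = energy per mass),
    = m²·s⁻².
So Sv² = m⁴·s⁻⁴.
S = 1/Ω (conductance is reciprocal resistance),
    = kg⁻¹·m⁻²·s³·A².
So S⁻¹ = kg·m²·s⁻³·A⁻².
J = N·m (work = force × distance),
    = kg·m²·s⁻².
V = W/A (potential = power per current),
    = kg·m²·s⁻³·A⁻¹.
Combining: Sv²·S⁻¹·J·V = (m⁴·s⁻⁴) · (kg·m²·s⁻³·A⁻²) · (kg·m²·s⁻²) · (kg·m²·s⁻³·A⁻¹) = kg³·m¹⁰·s⁻¹²·A⁻³.
The exponent of kg is 3.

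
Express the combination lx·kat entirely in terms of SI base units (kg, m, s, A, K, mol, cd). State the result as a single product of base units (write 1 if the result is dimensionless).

m⁻²·s⁻¹·mol·cd

lx = lm/m² (illuminance = luminous flux per area),
    = m⁻²·cd.
kat = mol/s = s⁻¹·mol (catalytic activity).
Combining: lx·kat = (m⁻²·cd) · (s⁻¹·mol) = m⁻²·s⁻¹·mol·cd.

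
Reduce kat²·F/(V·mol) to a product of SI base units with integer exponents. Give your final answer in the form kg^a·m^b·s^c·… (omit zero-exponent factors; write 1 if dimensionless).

kg⁻²·m⁻⁴·s⁵·A³·mol

kat = mol/s = s⁻¹·mol (catalytic activity).
So kat² = s⁻²·mol².
V = W/A (potential = power per current),
    = kg·m²·s⁻³·A⁻¹.
So V⁻¹ = kg⁻¹·m⁻²·s³·A.
F = C/V (capacitance = charge per voltage),
    = A·s/(kg·m²·s⁻³·A⁻¹) (substituting C and V),
    = kg⁻¹·m⁻²·s⁴·A².
Combining: kat²·V⁻¹·mol⁻¹·F = (s⁻²·mol²) · (kg⁻¹·m⁻²·s³·A) · mol⁻¹ · (kg⁻¹·m⁻²·s⁴·A²) = kg⁻²·m⁻⁴·s⁵·A³·mol.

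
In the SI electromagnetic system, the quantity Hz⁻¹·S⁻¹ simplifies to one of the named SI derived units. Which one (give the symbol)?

H

Hz = 1/s = s⁻¹ (frequency is cycles per second).
So Hz⁻¹ = s.
S = 1/Ω (conductance is reciprocal resistance),
    = kg⁻¹·m⁻²·s³·A².
So S⁻¹ = kg·m²·s⁻³·A⁻².
Combining: Hz⁻¹·S⁻¹ = s · (kg·m²·s⁻³·A⁻²) = kg·m²·s⁻²·A⁻².
kg·m²·s⁻²·A⁻² is the base-SI form of the henry.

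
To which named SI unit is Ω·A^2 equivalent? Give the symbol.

W

Ω = V/A (resistance = voltage per current),
    = kg·m²·s⁻³·A⁻².
Combining: Ω·A² = (kg·m²·s⁻³·A⁻²) · A² = kg·m²·s⁻³.
kg·m²·s⁻³ is the base-SI form of the watt.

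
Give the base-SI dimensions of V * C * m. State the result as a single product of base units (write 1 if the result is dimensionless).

kg·m³·s⁻²

V = W/A (potential = power per current),
    = kg·m²·s⁻³·A⁻¹.
C = A·s = s·A (charge = current × time).
Combining: V·C·m = (kg·m²·s⁻³·A⁻¹) · (s·A) · m = kg·m³·s⁻².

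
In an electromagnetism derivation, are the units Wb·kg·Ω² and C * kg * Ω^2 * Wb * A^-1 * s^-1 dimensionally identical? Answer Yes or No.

Left side:
  Wb = V·s (flux: a volt is a weber per second),
      = kg·m²·s⁻²·A⁻¹.
  Ω = V/A (resistance = voltage per current),
      = kg·m²·s⁻³·A⁻².
  So Ω² = kg²·m⁴·s⁻⁶·A⁻⁴.
  Combining: Wb·kg·Ω² = (kg·m²·s⁻²·A⁻¹) · kg · (kg²·m⁴·s⁻⁶·A⁻⁴) = kg⁴·m⁶·s⁻⁸·A⁻⁵.
Right side:
  C = A·s = s·A (charge = current × time).
  Ω = V/A (resistance = voltage per current),
      = kg·m²·s⁻³·A⁻².
  So Ω² = kg²·m⁴·s⁻⁶·A⁻⁴.
  Wb = V·s (flux: a volt is a weber per second),
      = kg·m²·s⁻²·A⁻¹.
  Combining: C·kg·Ω²·Wb·A⁻¹·s⁻¹ = (s·A) · kg · (kg²·m⁴·s⁻⁶·A⁻⁴) · (kg·m²·s⁻²·A⁻¹) · A⁻¹ · s⁻¹ = kg⁴·m⁶·s⁻⁸·A⁻⁵.
Both reduce to kg⁴·m⁶·s⁻⁸·A⁻⁵.

Yes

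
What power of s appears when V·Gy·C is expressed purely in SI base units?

V = W/A (potential = power per current),
    = kg·m²·s⁻³·A⁻¹.
Gy = J/kg (absorbed dose = energy per mass),
    = m²·s⁻².
C = A·s = s·A (charge = current × time).
Combining: V·Gy·C = (kg·m²·s⁻³·A⁻¹) · (m²·s⁻²) · (s·A) = kg·m⁴·s⁻⁴.
The exponent of s is -4.

-4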